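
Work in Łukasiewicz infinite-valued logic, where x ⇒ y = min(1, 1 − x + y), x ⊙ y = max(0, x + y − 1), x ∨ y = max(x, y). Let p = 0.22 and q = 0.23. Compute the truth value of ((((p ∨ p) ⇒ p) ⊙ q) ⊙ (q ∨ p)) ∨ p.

p ∨ p = max(0.22, 0.22) = 0.22
(p ∨ p) ⇒ p = min(1, 1 − 0.22 + 0.22) = min(1, 1.00) = 1.00
((p ∨ p) ⇒ p) ⊙ q = max(0, 1.00 + 0.23 − 1) = max(0, 0.23) = 0.23
q ∨ p = max(0.23, 0.22) = 0.23
(((p ∨ p) ⇒ p) ⊙ q) ⊙ (q ∨ p) = max(0, 0.23 + 0.23 − 1) = max(0, -0.54) = 0.00
((((p ∨ p) ⇒ p) ⊙ q) ⊙ (q ∨ p)) ∨ p = max(0.00, 0.22) = 0.22

0.22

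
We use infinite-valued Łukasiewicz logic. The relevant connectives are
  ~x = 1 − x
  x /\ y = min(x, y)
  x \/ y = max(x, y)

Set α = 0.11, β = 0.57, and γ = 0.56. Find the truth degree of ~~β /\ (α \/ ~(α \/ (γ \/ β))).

~β = 1 − 0.57 = 0.43
~~β = 1 − 0.43 = 0.57
γ \/ β = max(0.56, 0.57) = 0.57
α \/ (γ \/ β) = max(0.11, 0.57) = 0.57
~(α \/ (γ \/ β)) = 1 − 0.57 = 0.43
α \/ ~(α \/ (γ \/ β)) = max(0.11, 0.43) = 0.43
~~β /\ (α \/ ~(α \/ (γ \/ β))) = min(0.57, 0.43) = 0.43

0.43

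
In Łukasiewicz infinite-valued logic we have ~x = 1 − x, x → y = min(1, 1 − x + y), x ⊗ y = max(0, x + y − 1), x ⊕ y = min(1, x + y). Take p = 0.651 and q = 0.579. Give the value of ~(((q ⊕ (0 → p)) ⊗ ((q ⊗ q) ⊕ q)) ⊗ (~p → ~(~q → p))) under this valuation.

0.612

0 → p = min(1, 1 − 0.000 + 0.651) = min(1, 1.651) = 1.000
q ⊕ (0 → p) = min(1, 0.579 + 1.000) = min(1, 1.579) = 1.000
q ⊗ q = max(0, 0.579 + 0.579 − 1) = max(0, 0.158) = 0.158
(q ⊗ q) ⊕ q = min(1, 0.158 + 0.579) = min(1, 0.737) = 0.737
(q ⊕ (0 → p)) ⊗ ((q ⊗ q) ⊕ q) = max(0, 1.000 + 0.737 − 1) = max(0, 0.737) = 0.737
~p = 1 − 0.651 = 0.349
~q = 1 − 0.579 = 0.421
~q → p = min(1, 1 − 0.421 + 0.651) = min(1, 1.230) = 1.000
~(~q → p) = 1 − 1.000 = 0.000
~p → ~(~q → p) = min(1, 1 − 0.349 + 0.000) = min(1, 0.651) = 0.651
((q ⊕ (0 → p)) ⊗ ((q ⊗ q) ⊕ q)) ⊗ (~p → ~(~q → p)) = max(0, 0.737 + 0.651 − 1) = max(0, 0.388) = 0.388
~(((q ⊕ (0 → p)) ⊗ ((q ⊗ q) ⊕ q)) ⊗ (~p → ~(~q → p))) = 1 − 0.388 = 0.612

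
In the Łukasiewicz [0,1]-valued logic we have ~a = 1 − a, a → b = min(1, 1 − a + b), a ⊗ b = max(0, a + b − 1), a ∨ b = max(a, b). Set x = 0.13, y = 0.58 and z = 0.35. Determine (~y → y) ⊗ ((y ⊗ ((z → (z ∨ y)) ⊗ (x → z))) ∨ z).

0.58

~y = 1 − 0.58 = 0.42
~y → y = min(1, 1 − 0.42 + 0.58) = min(1, 1.16) = 1.00
z ∨ y = max(0.35, 0.58) = 0.58
z → (z ∨ y) = min(1, 1 − 0.35 + 0.58) = min(1, 1.23) = 1.00
x → z = min(1, 1 − 0.13 + 0.35) = min(1, 1.22) = 1.00
(z → (z ∨ y)) ⊗ (x → z) = max(0, 1.00 + 1.00 − 1) = max(0, 1.00) = 1.00
y ⊗ ((z → (z ∨ y)) ⊗ (x → z)) = max(0, 0.58 + 1.00 − 1) = max(0, 0.58) = 0.58
(y ⊗ ((z → (z ∨ y)) ⊗ (x → z))) ∨ z = max(0.58, 0.35) = 0.58
(~y → y) ⊗ ((y ⊗ ((z → (z ∨ y)) ⊗ (x → z))) ∨ z) = max(0, 1.00 + 0.58 − 1) = max(0, 0.58) = 0.58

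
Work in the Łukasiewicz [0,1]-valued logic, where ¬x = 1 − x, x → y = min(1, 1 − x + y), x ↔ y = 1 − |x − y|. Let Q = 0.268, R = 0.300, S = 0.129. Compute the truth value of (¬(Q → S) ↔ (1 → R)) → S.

0.290

Q → S = min(1, 1 − 0.268 + 0.129) = min(1, 0.861) = 0.861
¬(Q → S) = 1 − 0.861 = 0.139
1 → R = min(1, 1 − 1.000 + 0.300) = min(1, 0.300) = 0.300
¬(Q → S) ↔ (1 → R) = 1 − |0.139 − 0.300| = 1 − 0.161 = 0.839
(¬(Q → S) ↔ (1 → R)) → S = min(1, 1 − 0.839 + 0.129) = min(1, 0.290) = 0.290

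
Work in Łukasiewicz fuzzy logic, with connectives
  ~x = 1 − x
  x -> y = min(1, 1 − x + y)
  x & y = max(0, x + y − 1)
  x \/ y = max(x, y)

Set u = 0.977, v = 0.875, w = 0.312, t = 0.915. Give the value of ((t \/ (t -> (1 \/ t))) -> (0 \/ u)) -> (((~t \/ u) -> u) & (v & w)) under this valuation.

0.210

1 \/ t = max(1.000, 0.915) = 1.000
t -> (1 \/ t) = min(1, 1 − 0.915 + 1.000) = min(1, 1.085) = 1.000
t \/ (t -> (1 \/ t)) = max(0.915, 1.000) = 1.000
0 \/ u = max(0.000, 0.977) = 0.977
(t \/ (t -> (1 \/ t))) -> (0 \/ u) = min(1, 1 − 1.000 + 0.977) = min(1, 0.977) = 0.977
~t = 1 − 0.915 = 0.085
~t \/ u = max(0.085, 0.977) = 0.977
(~t \/ u) -> u = min(1, 1 − 0.977 + 0.977) = min(1, 1.000) = 1.000
v & w = max(0, 0.875 + 0.312 − 1) = max(0, 0.187) = 0.187
((~t \/ u) -> u) & (v & w) = max(0, 1.000 + 0.187 − 1) = max(0, 0.187) = 0.187
((t \/ (t -> (1 \/ t))) -> (0 \/ u)) -> (((~t \/ u) -> u) & (v & w)) = min(1, 1 − 0.977 + 0.187) = min(1, 0.210) = 0.210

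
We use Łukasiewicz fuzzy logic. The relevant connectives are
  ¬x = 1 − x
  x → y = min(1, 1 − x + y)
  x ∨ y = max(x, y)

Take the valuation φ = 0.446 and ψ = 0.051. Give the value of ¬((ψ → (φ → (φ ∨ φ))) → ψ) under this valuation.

φ ∨ φ = max(0.446, 0.446) = 0.446
φ → (φ ∨ φ) = min(1, 1 − 0.446 + 0.446) = min(1, 1.000) = 1.000
ψ → (φ → (φ ∨ φ)) = min(1, 1 − 0.051 + 1.000) = min(1, 1.949) = 1.000
(ψ → (φ → (φ ∨ φ))) → ψ = min(1, 1 − 1.000 + 0.051) = min(1, 0.051) = 0.051
¬((ψ → (φ → (φ ∨ φ))) → ψ) = 1 − 0.051 = 0.949

0.949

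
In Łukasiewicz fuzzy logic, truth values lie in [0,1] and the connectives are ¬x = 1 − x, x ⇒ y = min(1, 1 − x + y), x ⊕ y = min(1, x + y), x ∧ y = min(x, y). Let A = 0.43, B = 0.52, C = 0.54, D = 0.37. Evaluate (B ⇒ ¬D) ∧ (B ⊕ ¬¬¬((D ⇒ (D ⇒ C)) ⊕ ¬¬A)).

¬D = 1 − 0.37 = 0.63
B ⇒ ¬D = min(1, 1 − 0.52 + 0.63) = min(1, 1.11) = 1.00
D ⇒ C = min(1, 1 − 0.37 + 0.54) = min(1, 1.17) = 1.00
D ⇒ (D ⇒ C) = min(1, 1 − 0.37 + 1.00) = min(1, 1.63) = 1.00
¬A = 1 − 0.43 = 0.57
¬¬A = 1 − 0.57 = 0.43
(D ⇒ (D ⇒ C)) ⊕ ¬¬A = min(1, 1.00 + 0.43) = min(1, 1.43) = 1.00
¬((D ⇒ (D ⇒ C)) ⊕ ¬¬A) = 1 − 1.00 = 0.00
¬¬((D ⇒ (D ⇒ C)) ⊕ ¬¬A) = 1 − 0.00 = 1.00
¬¬¬((D ⇒ (D ⇒ C)) ⊕ ¬¬A) = 1 − 1.00 = 0.00
B ⊕ ¬¬¬((D ⇒ (D ⇒ C)) ⊕ ¬¬A) = min(1, 0.52 + 0.00) = min(1, 0.52) = 0.52
(B ⇒ ¬D) ∧ (B ⊕ ¬¬¬((D ⇒ (D ⇒ C)) ⊕ ¬¬A)) = min(1.00, 0.52) = 0.52

0.52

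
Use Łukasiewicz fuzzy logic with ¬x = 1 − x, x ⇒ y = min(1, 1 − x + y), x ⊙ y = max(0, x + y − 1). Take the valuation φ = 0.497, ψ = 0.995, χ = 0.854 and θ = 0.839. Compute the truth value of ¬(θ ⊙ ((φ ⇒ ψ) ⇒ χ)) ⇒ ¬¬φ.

1.000

φ ⇒ ψ = min(1, 1 − 0.497 + 0.995) = min(1, 1.498) = 1.000
(φ ⇒ ψ) ⇒ χ = min(1, 1 − 1.000 + 0.854) = min(1, 0.854) = 0.854
θ ⊙ ((φ ⇒ ψ) ⇒ χ) = max(0, 0.839 + 0.854 − 1) = max(0, 0.693) = 0.693
¬(θ ⊙ ((φ ⇒ ψ) ⇒ χ)) = 1 − 0.693 = 0.307
¬φ = 1 − 0.497 = 0.503
¬¬φ = 1 − 0.503 = 0.497
¬(θ ⊙ ((φ ⇒ ψ) ⇒ χ)) ⇒ ¬¬φ = min(1, 1 − 0.307 + 0.497) = min(1, 1.190) = 1.000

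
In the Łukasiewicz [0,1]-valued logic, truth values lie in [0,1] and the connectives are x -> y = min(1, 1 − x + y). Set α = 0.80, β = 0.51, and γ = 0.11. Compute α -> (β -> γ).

0.80

β -> γ = min(1, 1 − 0.51 + 0.11) = min(1, 0.60) = 0.60
α -> (β -> γ) = min(1, 1 − 0.80 + 0.60) = min(1, 0.80) = 0.80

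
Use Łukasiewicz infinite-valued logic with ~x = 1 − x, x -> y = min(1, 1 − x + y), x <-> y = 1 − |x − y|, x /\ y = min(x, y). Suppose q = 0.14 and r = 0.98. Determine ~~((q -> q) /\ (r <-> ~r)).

0.04

q -> q = min(1, 1 − 0.14 + 0.14) = min(1, 1.00) = 1.00
~r = 1 − 0.98 = 0.02
r <-> ~r = 1 − |0.98 − 0.02| = 1 − 0.96 = 0.04
(q -> q) /\ (r <-> ~r) = min(1.00, 0.04) = 0.04
~((q -> q) /\ (r <-> ~r)) = 1 − 0.04 = 0.96
~~((q -> q) /\ (r <-> ~r)) = 1 − 0.96 = 0.04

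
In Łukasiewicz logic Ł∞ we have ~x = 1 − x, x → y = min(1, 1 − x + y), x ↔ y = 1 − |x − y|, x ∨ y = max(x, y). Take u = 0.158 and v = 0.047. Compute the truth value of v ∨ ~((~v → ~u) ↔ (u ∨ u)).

~v = 1 − 0.047 = 0.953
~u = 1 − 0.158 = 0.842
~v → ~u = min(1, 1 − 0.953 + 0.842) = min(1, 0.889) = 0.889
u ∨ u = max(0.158, 0.158) = 0.158
(~v → ~u) ↔ (u ∨ u) = 1 − |0.889 − 0.158| = 1 − 0.731 = 0.269
~((~v → ~u) ↔ (u ∨ u)) = 1 − 0.269 = 0.731
v ∨ ~((~v → ~u) ↔ (u ∨ u)) = max(0.047, 0.731) = 0.731

0.731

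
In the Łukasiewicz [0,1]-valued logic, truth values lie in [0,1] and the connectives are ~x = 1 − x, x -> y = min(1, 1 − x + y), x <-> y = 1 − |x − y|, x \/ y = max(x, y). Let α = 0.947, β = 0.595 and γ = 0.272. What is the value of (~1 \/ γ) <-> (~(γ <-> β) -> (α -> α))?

0.272

~1 = 1 − 1.000 = 0.000
~1 \/ γ = max(0.000, 0.272) = 0.272
γ <-> β = 1 − |0.272 − 0.595| = 1 − 0.323 = 0.677
~(γ <-> β) = 1 − 0.677 = 0.323
α -> α = min(1, 1 − 0.947 + 0.947) = min(1, 1.000) = 1.000
~(γ <-> β) -> (α -> α) = min(1, 1 − 0.323 + 1.000) = min(1, 1.677) = 1.000
(~1 \/ γ) <-> (~(γ <-> β) -> (α -> α)) = 1 − |0.272 − 1.000| = 1 − 0.728 = 0.272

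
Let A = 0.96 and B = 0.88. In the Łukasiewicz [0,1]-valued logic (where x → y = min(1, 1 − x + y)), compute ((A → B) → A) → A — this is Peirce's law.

A → B = min(1, 1 − 0.96 + 0.88) = min(1, 0.92) = 0.92
(A → B) → A = min(1, 1 − 0.92 + 0.96) = min(1, 1.04) = 1.00
((A → B) → A) → A = min(1, 1 − 1.00 + 0.96) = min(1, 0.96) = 0.96
(The value 0.96 < 1 shows this instance is not satisfied; not a Ł∞-tautology in general.)

0.96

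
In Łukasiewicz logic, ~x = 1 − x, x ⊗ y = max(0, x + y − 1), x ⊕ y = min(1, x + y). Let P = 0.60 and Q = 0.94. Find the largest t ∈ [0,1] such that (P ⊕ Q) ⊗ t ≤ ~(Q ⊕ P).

0.00

P ⊕ Q = min(1, 0.60 + 0.94) = min(1, 1.54) = 1.00
So the left factor is P ⊕ Q = 1.00.
Q ⊕ P = min(1, 0.94 + 0.60) = min(1, 1.54) = 1.00
~(Q ⊕ P) = 1 − 1.00 = 0.00
So the right-hand bound is ~(Q ⊕ P) = 0.00.
The residuum of the Łukasiewicz t-norm gives the supremum: min(1, 1 − 1.00 + 0.00).
1 − 1.00 + 0.00 = 0.00, so t = min(1, 0.00) = 0.00.
Check: 1.00 ⊗ 0.00 = max(0, 0.00) = 0.00 ≤ 0.00.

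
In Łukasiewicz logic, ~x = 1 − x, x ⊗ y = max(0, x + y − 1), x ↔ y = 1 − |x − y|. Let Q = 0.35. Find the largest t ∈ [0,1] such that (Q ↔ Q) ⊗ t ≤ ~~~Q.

Q ↔ Q = 1 − |0.35 − 0.35| = 1 − 0.00 = 1.00
So the left factor is Q ↔ Q = 1.00.
~Q = 1 − 0.35 = 0.65
~~Q = 1 − 0.65 = 0.35
~~~Q = 1 − 0.35 = 0.65
So the right-hand bound is ~~~Q = 0.65.
The residuum of the Łukasiewicz t-norm gives the supremum: min(1, 1 − 1.00 + 0.65).
1 − 1.00 + 0.65 = 0.65, so t = min(1, 0.65) = 0.65.
Check: 1.00 ⊗ 0.65 = max(0, 0.65) = 0.65 ≤ 0.65.

0.65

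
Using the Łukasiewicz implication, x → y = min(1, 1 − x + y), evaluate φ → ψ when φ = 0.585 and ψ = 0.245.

φ → ψ = min(1, 1 − 0.585 + 0.245) = min(1, 0.660) = 0.660
For comparison, the Gödel implication (1 if x ≤ y else y) would give 0.245.

0.660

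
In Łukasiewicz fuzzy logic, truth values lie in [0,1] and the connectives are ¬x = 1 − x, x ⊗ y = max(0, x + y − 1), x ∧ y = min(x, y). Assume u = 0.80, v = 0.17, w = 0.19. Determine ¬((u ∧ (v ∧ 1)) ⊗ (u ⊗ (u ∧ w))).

1.00

v ∧ 1 = min(0.17, 1.00) = 0.17
u ∧ (v ∧ 1) = min(0.80, 0.17) = 0.17
u ∧ w = min(0.80, 0.19) = 0.19
u ⊗ (u ∧ w) = max(0, 0.80 + 0.19 − 1) = max(0, -0.01) = 0.00
(u ∧ (v ∧ 1)) ⊗ (u ⊗ (u ∧ w)) = max(0, 0.17 + 0.00 − 1) = max(0, -0.83) = 0.00
¬((u ∧ (v ∧ 1)) ⊗ (u ⊗ (u ∧ w))) = 1 − 0.00 = 1.00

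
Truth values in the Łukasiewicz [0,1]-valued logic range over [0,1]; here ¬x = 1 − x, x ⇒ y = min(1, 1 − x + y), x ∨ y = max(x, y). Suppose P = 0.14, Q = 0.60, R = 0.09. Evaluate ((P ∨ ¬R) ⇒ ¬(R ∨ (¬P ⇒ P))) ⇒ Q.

0.79

¬R = 1 − 0.09 = 0.91
P ∨ ¬R = max(0.14, 0.91) = 0.91
¬P = 1 − 0.14 = 0.86
¬P ⇒ P = min(1, 1 − 0.86 + 0.14) = min(1, 0.28) = 0.28
R ∨ (¬P ⇒ P) = max(0.09, 0.28) = 0.28
¬(R ∨ (¬P ⇒ P)) = 1 − 0.28 = 0.72
(P ∨ ¬R) ⇒ ¬(R ∨ (¬P ⇒ P)) = min(1, 1 − 0.91 + 0.72) = min(1, 0.81) = 0.81
((P ∨ ¬R) ⇒ ¬(R ∨ (¬P ⇒ P))) ⇒ Q = min(1, 1 − 0.81 + 0.60) = min(1, 0.79) = 0.79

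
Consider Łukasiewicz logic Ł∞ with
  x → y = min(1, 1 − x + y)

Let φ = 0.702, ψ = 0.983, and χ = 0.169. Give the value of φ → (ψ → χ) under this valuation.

0.484

ψ → χ = min(1, 1 − 0.983 + 0.169) = min(1, 0.186) = 0.186
φ → (ψ → χ) = min(1, 1 − 0.702 + 0.186) = min(1, 0.484) = 0.484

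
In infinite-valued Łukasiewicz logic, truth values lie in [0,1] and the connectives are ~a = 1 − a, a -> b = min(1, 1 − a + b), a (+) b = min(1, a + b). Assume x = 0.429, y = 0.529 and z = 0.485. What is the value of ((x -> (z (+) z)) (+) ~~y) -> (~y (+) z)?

0.956

z (+) z = min(1, 0.485 + 0.485) = min(1, 0.970) = 0.970
x -> (z (+) z) = min(1, 1 − 0.429 + 0.970) = min(1, 1.541) = 1.000
~y = 1 − 0.529 = 0.471
~~y = 1 − 0.471 = 0.529
(x -> (z (+) z)) (+) ~~y = min(1, 1.000 + 0.529) = min(1, 1.529) = 1.000
~y (+) z = min(1, 0.471 + 0.485) = min(1, 0.956) = 0.956
((x -> (z (+) z)) (+) ~~y) -> (~y (+) z) = min(1, 1 − 1.000 + 0.956) = min(1, 0.956) = 0.956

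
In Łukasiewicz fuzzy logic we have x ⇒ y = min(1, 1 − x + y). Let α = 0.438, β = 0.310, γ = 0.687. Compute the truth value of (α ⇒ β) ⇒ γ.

0.815

α ⇒ β = min(1, 1 − 0.438 + 0.310) = min(1, 0.872) = 0.872
(α ⇒ β) ⇒ γ = min(1, 1 − 0.872 + 0.687) = min(1, 0.815) = 0.815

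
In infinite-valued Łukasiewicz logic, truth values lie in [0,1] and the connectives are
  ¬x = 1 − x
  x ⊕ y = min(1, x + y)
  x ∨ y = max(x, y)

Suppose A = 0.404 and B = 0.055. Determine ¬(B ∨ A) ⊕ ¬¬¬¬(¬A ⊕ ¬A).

B ∨ A = max(0.055, 0.404) = 0.404
¬(B ∨ A) = 1 − 0.404 = 0.596
¬A = 1 − 0.404 = 0.596
¬A ⊕ ¬A = min(1, 0.596 + 0.596) = min(1, 1.192) = 1.000
¬(¬A ⊕ ¬A) = 1 − 1.000 = 0.000
¬¬(¬A ⊕ ¬A) = 1 − 0.000 = 1.000
¬¬¬(¬A ⊕ ¬A) = 1 − 1.000 = 0.000
¬¬¬¬(¬A ⊕ ¬A) = 1 − 0.000 = 1.000
¬(B ∨ A) ⊕ ¬¬¬¬(¬A ⊕ ¬A) = min(1, 0.596 + 1.000) = min(1, 1.596) = 1.000

1.000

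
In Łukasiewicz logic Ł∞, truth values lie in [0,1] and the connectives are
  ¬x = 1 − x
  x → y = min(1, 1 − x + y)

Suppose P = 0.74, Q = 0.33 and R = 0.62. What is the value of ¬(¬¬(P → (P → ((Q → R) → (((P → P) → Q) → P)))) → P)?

0.26

Q → R = min(1, 1 − 0.33 + 0.62) = min(1, 1.29) = 1.00
P → P = min(1, 1 − 0.74 + 0.74) = min(1, 1.00) = 1.00
(P → P) → Q = min(1, 1 − 1.00 + 0.33) = min(1, 0.33) = 0.33
((P → P) → Q) → P = min(1, 1 − 0.33 + 0.74) = min(1, 1.41) = 1.00
(Q → R) → (((P → P) → Q) → P) = min(1, 1 − 1.00 + 1.00) = min(1, 1.00) = 1.00
P → ((Q → R) → (((P → P) → Q) → P)) = min(1, 1 − 0.74 + 1.00) = min(1, 1.26) = 1.00
P → (P → ((Q → R) → (((P → P) → Q) → P))) = min(1, 1 − 0.74 + 1.00) = min(1, 1.26) = 1.00
¬(P → (P → ((Q → R) → (((P → P) → Q) → P)))) = 1 − 1.00 = 0.00
¬¬(P → (P → ((Q → R) → (((P → P) → Q) → P)))) = 1 − 0.00 = 1.00
¬¬(P → (P → ((Q → R) → (((P → P) → Q) → P)))) → P = min(1, 1 − 1.00 + 0.74) = min(1, 0.74) = 0.74
¬(¬¬(P → (P → ((Q → R) → (((P → P) → Q) → P)))) → P) = 1 − 0.74 = 0.26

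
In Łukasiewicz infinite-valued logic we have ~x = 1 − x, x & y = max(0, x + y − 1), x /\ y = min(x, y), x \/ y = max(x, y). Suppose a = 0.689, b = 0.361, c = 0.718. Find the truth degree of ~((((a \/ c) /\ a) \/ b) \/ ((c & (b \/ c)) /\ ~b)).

a \/ c = max(0.689, 0.718) = 0.718
(a \/ c) /\ a = min(0.718, 0.689) = 0.689
((a \/ c) /\ a) \/ b = max(0.689, 0.361) = 0.689
b \/ c = max(0.361, 0.718) = 0.718
c & (b \/ c) = max(0, 0.718 + 0.718 − 1) = max(0, 0.436) = 0.436
~b = 1 − 0.361 = 0.639
(c & (b \/ c)) /\ ~b = min(0.436, 0.639) = 0.436
(((a \/ c) /\ a) \/ b) \/ ((c & (b \/ c)) /\ ~b) = max(0.689, 0.436) = 0.689
~((((a \/ c) /\ a) \/ b) \/ ((c & (b \/ c)) /\ ~b)) = 1 − 0.689 = 0.311

0.311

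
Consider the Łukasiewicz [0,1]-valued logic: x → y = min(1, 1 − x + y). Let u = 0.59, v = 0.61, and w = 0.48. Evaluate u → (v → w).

v → w = min(1, 1 − 0.61 + 0.48) = min(1, 0.87) = 0.87
u → (v → w) = min(1, 1 − 0.59 + 0.87) = min(1, 1.28) = 1.00

1.00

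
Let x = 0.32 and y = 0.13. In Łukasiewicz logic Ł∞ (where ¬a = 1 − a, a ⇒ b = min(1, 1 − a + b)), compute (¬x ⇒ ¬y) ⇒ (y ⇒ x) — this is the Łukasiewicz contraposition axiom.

1.00

¬x = 1 − 0.32 = 0.68
¬y = 1 − 0.13 = 0.87
¬x ⇒ ¬y = min(1, 1 − 0.68 + 0.87) = min(1, 1.19) = 1.00
y ⇒ x = min(1, 1 − 0.13 + 0.32) = min(1, 1.19) = 1.00
(¬x ⇒ ¬y) ⇒ (y ⇒ x) = min(1, 1 − 1.00 + 1.00) = min(1, 1.00) = 1.00
(As expected: an axiom of Ł∞, always 1.)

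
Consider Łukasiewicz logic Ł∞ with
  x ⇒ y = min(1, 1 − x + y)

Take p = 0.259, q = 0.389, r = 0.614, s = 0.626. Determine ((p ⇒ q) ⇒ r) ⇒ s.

1.000

p ⇒ q = min(1, 1 − 0.259 + 0.389) = min(1, 1.130) = 1.000
(p ⇒ q) ⇒ r = min(1, 1 − 1.000 + 0.614) = min(1, 0.614) = 0.614
((p ⇒ q) ⇒ r) ⇒ s = min(1, 1 − 0.614 + 0.626) = min(1, 1.012) = 1.000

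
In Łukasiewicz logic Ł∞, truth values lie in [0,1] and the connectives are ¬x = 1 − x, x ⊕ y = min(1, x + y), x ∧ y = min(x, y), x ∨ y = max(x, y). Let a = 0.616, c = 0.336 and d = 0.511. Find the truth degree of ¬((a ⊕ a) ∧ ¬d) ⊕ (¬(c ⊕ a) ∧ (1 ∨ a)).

a ⊕ a = min(1, 0.616 + 0.616) = min(1, 1.232) = 1.000
¬d = 1 − 0.511 = 0.489
(a ⊕ a) ∧ ¬d = min(1.000, 0.489) = 0.489
¬((a ⊕ a) ∧ ¬d) = 1 − 0.489 = 0.511
c ⊕ a = min(1, 0.336 + 0.616) = min(1, 0.952) = 0.952
¬(c ⊕ a) = 1 − 0.952 = 0.048
1 ∨ a = max(1.000, 0.616) = 1.000
¬(c ⊕ a) ∧ (1 ∨ a) = min(0.048, 1.000) = 0.048
¬((a ⊕ a) ∧ ¬d) ⊕ (¬(c ⊕ a) ∧ (1 ∨ a)) = min(1, 0.511 + 0.048) = min(1, 0.559) = 0.559

0.559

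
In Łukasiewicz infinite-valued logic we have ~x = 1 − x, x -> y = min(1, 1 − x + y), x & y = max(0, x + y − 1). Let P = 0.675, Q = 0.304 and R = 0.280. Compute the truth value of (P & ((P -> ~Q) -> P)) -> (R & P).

~Q = 1 − 0.304 = 0.696
P -> ~Q = min(1, 1 − 0.675 + 0.696) = min(1, 1.021) = 1.000
(P -> ~Q) -> P = min(1, 1 − 1.000 + 0.675) = min(1, 0.675) = 0.675
P & ((P -> ~Q) -> P) = max(0, 0.675 + 0.675 − 1) = max(0, 0.350) = 0.350
R & P = max(0, 0.280 + 0.675 − 1) = max(0, -0.045) = 0.000
(P & ((P -> ~Q) -> P)) -> (R & P) = min(1, 1 − 0.350 + 0.000) = min(1, 0.650) = 0.650

0.650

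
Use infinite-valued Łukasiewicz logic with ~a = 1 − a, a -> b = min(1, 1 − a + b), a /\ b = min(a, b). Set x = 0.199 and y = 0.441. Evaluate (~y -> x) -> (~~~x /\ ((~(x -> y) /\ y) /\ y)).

0.360

~y = 1 − 0.441 = 0.559
~y -> x = min(1, 1 − 0.559 + 0.199) = min(1, 0.640) = 0.640
~x = 1 − 0.199 = 0.801
~~x = 1 − 0.801 = 0.199
~~~x = 1 − 0.199 = 0.801
x -> y = min(1, 1 − 0.199 + 0.441) = min(1, 1.242) = 1.000
~(x -> y) = 1 − 1.000 = 0.000
~(x -> y) /\ y = min(0.000, 0.441) = 0.000
(~(x -> y) /\ y) /\ y = min(0.000, 0.441) = 0.000
~~~x /\ ((~(x -> y) /\ y) /\ y) = min(0.801, 0.000) = 0.000
(~y -> x) -> (~~~x /\ ((~(x -> y) /\ y) /\ y)) = min(1, 1 − 0.640 + 0.000) = min(1, 0.360) = 0.360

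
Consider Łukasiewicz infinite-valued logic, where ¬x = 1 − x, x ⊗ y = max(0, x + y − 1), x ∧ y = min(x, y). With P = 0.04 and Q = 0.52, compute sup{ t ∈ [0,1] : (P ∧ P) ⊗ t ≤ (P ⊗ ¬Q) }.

P ∧ P = min(0.04, 0.04) = 0.04
So the left factor is P ∧ P = 0.04.
¬Q = 1 − 0.52 = 0.48
P ⊗ ¬Q = max(0, 0.04 + 0.48 − 1) = max(0, -0.48) = 0.00
So the right-hand bound is P ⊗ ¬Q = 0.00.
The residuum of the Łukasiewicz t-norm gives the supremum: min(1, 1 − 0.04 + 0.00).
1 − 0.04 + 0.00 = 0.96, so t = min(1, 0.96) = 0.96.
Check: 0.04 ⊗ 0.96 = max(0, 0.00) = 0.00 ≤ 0.00.

0.96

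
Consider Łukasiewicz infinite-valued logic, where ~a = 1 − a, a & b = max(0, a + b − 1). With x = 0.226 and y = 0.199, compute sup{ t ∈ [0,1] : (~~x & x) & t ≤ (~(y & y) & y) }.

1.000

~x = 1 − 0.226 = 0.774
~~x = 1 − 0.774 = 0.226
~~x & x = max(0, 0.226 + 0.226 − 1) = max(0, -0.548) = 0.000
So the left factor is ~~x & x = 0.000.
y & y = max(0, 0.199 + 0.199 − 1) = max(0, -0.602) = 0.000
~(y & y) = 1 − 0.000 = 1.000
~(y & y) & y = max(0, 1.000 + 0.199 − 1) = max(0, 0.199) = 0.199
So the right-hand bound is ~(y & y) & y = 0.199.
The residuum of the Łukasiewicz t-norm gives the supremum: min(1, 1 − 0.000 + 0.199).
1 − 0.000 + 0.199 = 1.199, so t = min(1, 1.199) = 1.000.
Check: 0.000 & 1.000 = max(0, 0.000) = 0.000 ≤ 0.199.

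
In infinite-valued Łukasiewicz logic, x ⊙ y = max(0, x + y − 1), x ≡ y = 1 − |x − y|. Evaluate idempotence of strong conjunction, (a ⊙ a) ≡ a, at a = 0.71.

a ⊙ a = max(0, 0.71 + 0.71 − 1) = max(0, 0.42) = 0.42
(a ⊙ a) ≡ a = 1 − |0.42 − 0.71| = 1 − 0.29 = 0.71
(The value 0.71 < 1 shows this instance is not satisfied; fails in Ł∞ since a ⊗ a = max(0, 2a−1) ≠ a in general.)

0.71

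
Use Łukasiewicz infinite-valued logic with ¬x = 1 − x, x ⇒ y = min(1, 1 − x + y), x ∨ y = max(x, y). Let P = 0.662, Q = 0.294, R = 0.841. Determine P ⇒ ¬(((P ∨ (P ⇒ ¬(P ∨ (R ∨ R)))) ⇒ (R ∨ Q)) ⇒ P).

R ∨ R = max(0.841, 0.841) = 0.841
P ∨ (R ∨ R) = max(0.662, 0.841) = 0.841
¬(P ∨ (R ∨ R)) = 1 − 0.841 = 0.159
P ⇒ ¬(P ∨ (R ∨ R)) = min(1, 1 − 0.662 + 0.159) = min(1, 0.497) = 0.497
P ∨ (P ⇒ ¬(P ∨ (R ∨ R))) = max(0.662, 0.497) = 0.662
R ∨ Q = max(0.841, 0.294) = 0.841
(P ∨ (P ⇒ ¬(P ∨ (R ∨ R)))) ⇒ (R ∨ Q) = min(1, 1 − 0.662 + 0.841) = min(1, 1.179) = 1.000
((P ∨ (P ⇒ ¬(P ∨ (R ∨ R)))) ⇒ (R ∨ Q)) ⇒ P = min(1, 1 − 1.000 + 0.662) = min(1, 0.662) = 0.662
¬(((P ∨ (P ⇒ ¬(P ∨ (R ∨ R)))) ⇒ (R ∨ Q)) ⇒ P) = 1 − 0.662 = 0.338
P ⇒ ¬(((P ∨ (P ⇒ ¬(P ∨ (R ∨ R)))) ⇒ (R ∨ Q)) ⇒ P) = min(1, 1 − 0.662 + 0.338) = min(1, 0.676) = 0.676

0.676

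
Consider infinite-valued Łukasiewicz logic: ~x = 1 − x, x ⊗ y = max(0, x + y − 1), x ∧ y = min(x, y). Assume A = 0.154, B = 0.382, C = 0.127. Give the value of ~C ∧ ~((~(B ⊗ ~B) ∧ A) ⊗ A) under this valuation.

~C = 1 − 0.127 = 0.873
~B = 1 − 0.382 = 0.618
B ⊗ ~B = max(0, 0.382 + 0.618 − 1) = max(0, 0.000) = 0.000
~(B ⊗ ~B) = 1 − 0.000 = 1.000
~(B ⊗ ~B) ∧ A = min(1.000, 0.154) = 0.154
(~(B ⊗ ~B) ∧ A) ⊗ A = max(0, 0.154 + 0.154 − 1) = max(0, -0.692) = 0.000
~((~(B ⊗ ~B) ∧ A) ⊗ A) = 1 − 0.000 = 1.000
~C ∧ ~((~(B ⊗ ~B) ∧ A) ⊗ A) = min(0.873, 1.000) = 0.873

0.873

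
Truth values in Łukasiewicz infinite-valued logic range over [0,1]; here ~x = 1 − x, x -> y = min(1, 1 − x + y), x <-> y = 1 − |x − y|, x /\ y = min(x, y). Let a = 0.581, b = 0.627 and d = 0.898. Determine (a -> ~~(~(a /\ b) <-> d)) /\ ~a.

a /\ b = min(0.581, 0.627) = 0.581
~(a /\ b) = 1 − 0.581 = 0.419
~(a /\ b) <-> d = 1 − |0.419 − 0.898| = 1 − 0.479 = 0.521
~(~(a /\ b) <-> d) = 1 − 0.521 = 0.479
~~(~(a /\ b) <-> d) = 1 − 0.479 = 0.521
a -> ~~(~(a /\ b) <-> d) = min(1, 1 − 0.581 + 0.521) = min(1, 0.940) = 0.940
~a = 1 − 0.581 = 0.419
(a -> ~~(~(a /\ b) <-> d)) /\ ~a = min(0.940, 0.419) = 0.419

0.419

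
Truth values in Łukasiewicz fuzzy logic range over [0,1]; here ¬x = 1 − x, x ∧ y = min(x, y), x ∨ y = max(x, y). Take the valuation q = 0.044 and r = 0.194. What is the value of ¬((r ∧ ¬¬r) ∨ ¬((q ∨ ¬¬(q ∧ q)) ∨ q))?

¬r = 1 − 0.194 = 0.806
¬¬r = 1 − 0.806 = 0.194
r ∧ ¬¬r = min(0.194, 0.194) = 0.194
q ∧ q = min(0.044, 0.044) = 0.044
¬(q ∧ q) = 1 − 0.044 = 0.956
¬¬(q ∧ q) = 1 − 0.956 = 0.044
q ∨ ¬¬(q ∧ q) = max(0.044, 0.044) = 0.044
(q ∨ ¬¬(q ∧ q)) ∨ q = max(0.044, 0.044) = 0.044
¬((q ∨ ¬¬(q ∧ q)) ∨ q) = 1 − 0.044 = 0.956
(r ∧ ¬¬r) ∨ ¬((q ∨ ¬¬(q ∧ q)) ∨ q) = max(0.194, 0.956) = 0.956
¬((r ∧ ¬¬r) ∨ ¬((q ∨ ¬¬(q ∧ q)) ∨ q)) = 1 − 0.956 = 0.044

0.044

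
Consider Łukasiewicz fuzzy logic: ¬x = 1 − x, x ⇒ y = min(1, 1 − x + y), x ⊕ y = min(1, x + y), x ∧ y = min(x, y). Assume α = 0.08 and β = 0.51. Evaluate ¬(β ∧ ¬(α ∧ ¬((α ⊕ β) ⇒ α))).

0.49

α ⊕ β = min(1, 0.08 + 0.51) = min(1, 0.59) = 0.59
(α ⊕ β) ⇒ α = min(1, 1 − 0.59 + 0.08) = min(1, 0.49) = 0.49
¬((α ⊕ β) ⇒ α) = 1 − 0.49 = 0.51
α ∧ ¬((α ⊕ β) ⇒ α) = min(0.08, 0.51) = 0.08
¬(α ∧ ¬((α ⊕ β) ⇒ α)) = 1 − 0.08 = 0.92
β ∧ ¬(α ∧ ¬((α ⊕ β) ⇒ α)) = min(0.51, 0.92) = 0.51
¬(β ∧ ¬(α ∧ ¬((α ⊕ β) ⇒ α))) = 1 − 0.51 = 0.49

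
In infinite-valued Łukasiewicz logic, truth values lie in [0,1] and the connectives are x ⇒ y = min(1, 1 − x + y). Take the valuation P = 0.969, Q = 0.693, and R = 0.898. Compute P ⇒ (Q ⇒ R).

1.000

Q ⇒ R = min(1, 1 − 0.693 + 0.898) = min(1, 1.205) = 1.000
P ⇒ (Q ⇒ R) = min(1, 1 − 0.969 + 1.000) = min(1, 1.031) = 1.000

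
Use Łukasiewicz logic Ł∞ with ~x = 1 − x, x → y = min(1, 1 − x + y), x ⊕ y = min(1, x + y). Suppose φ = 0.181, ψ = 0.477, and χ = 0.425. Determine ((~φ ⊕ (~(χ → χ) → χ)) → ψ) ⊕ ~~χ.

0.902

~φ = 1 − 0.181 = 0.819
χ → χ = min(1, 1 − 0.425 + 0.425) = min(1, 1.000) = 1.000
~(χ → χ) = 1 − 1.000 = 0.000
~(χ → χ) → χ = min(1, 1 − 0.000 + 0.425) = min(1, 1.425) = 1.000
~φ ⊕ (~(χ → χ) → χ) = min(1, 0.819 + 1.000) = min(1, 1.819) = 1.000
(~φ ⊕ (~(χ → χ) → χ)) → ψ = min(1, 1 − 1.000 + 0.477) = min(1, 0.477) = 0.477
~χ = 1 − 0.425 = 0.575
~~χ = 1 − 0.575 = 0.425
((~φ ⊕ (~(χ → χ) → χ)) → ψ) ⊕ ~~χ = min(1, 0.477 + 0.425) = min(1, 0.902) = 0.902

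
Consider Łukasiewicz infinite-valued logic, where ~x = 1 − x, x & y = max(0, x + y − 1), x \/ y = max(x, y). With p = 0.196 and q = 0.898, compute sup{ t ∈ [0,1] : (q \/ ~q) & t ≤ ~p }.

0.906

~q = 1 − 0.898 = 0.102
q \/ ~q = max(0.898, 0.102) = 0.898
So the left factor is q \/ ~q = 0.898.
~p = 1 − 0.196 = 0.804
So the right-hand bound is ~p = 0.804.
The residuum of the Łukasiewicz t-norm gives the supremum: min(1, 1 − 0.898 + 0.804).
1 − 0.898 + 0.804 = 0.906, so t = min(1, 0.906) = 0.906.
Check: 0.898 & 0.906 = max(0, 0.804) = 0.804 ≤ 0.804.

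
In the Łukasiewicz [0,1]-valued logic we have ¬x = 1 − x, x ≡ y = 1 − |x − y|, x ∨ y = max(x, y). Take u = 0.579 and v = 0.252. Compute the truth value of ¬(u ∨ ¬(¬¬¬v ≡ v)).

¬v = 1 − 0.252 = 0.748
¬¬v = 1 − 0.748 = 0.252
¬¬¬v = 1 − 0.252 = 0.748
¬¬¬v ≡ v = 1 − |0.748 − 0.252| = 1 − 0.496 = 0.504
¬(¬¬¬v ≡ v) = 1 − 0.504 = 0.496
u ∨ ¬(¬¬¬v ≡ v) = max(0.579, 0.496) = 0.579
¬(u ∨ ¬(¬¬¬v ≡ v)) = 1 − 0.579 = 0.421

0.421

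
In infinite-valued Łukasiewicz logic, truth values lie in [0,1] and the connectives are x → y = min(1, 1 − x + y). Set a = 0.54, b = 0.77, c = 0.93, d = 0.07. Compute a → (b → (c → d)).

c → d = min(1, 1 − 0.93 + 0.07) = min(1, 0.14) = 0.14
b → (c → d) = min(1, 1 − 0.77 + 0.14) = min(1, 0.37) = 0.37
a → (b → (c → d)) = min(1, 1 − 0.54 + 0.37) = min(1, 0.83) = 0.83

0.83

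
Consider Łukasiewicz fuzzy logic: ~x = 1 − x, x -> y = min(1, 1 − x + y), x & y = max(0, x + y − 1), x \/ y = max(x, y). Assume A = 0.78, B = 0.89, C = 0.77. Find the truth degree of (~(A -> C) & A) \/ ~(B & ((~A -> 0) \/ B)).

A -> C = min(1, 1 − 0.78 + 0.77) = min(1, 0.99) = 0.99
~(A -> C) = 1 − 0.99 = 0.01
~(A -> C) & A = max(0, 0.01 + 0.78 − 1) = max(0, -0.21) = 0.00
~A = 1 − 0.78 = 0.22
~A -> 0 = min(1, 1 − 0.22 + 0.00) = min(1, 0.78) = 0.78
(~A -> 0) \/ B = max(0.78, 0.89) = 0.89
B & ((~A -> 0) \/ B) = max(0, 0.89 + 0.89 − 1) = max(0, 0.78) = 0.78
~(B & ((~A -> 0) \/ B)) = 1 − 0.78 = 0.22
(~(A -> C) & A) \/ ~(B & ((~A -> 0) \/ B)) = max(0.00, 0.22) = 0.22

0.22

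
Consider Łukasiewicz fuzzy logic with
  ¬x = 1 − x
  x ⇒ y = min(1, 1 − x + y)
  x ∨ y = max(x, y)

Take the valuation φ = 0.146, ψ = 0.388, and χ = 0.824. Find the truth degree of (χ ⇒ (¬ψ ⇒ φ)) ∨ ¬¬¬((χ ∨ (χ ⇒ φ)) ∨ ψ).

0.710

¬ψ = 1 − 0.388 = 0.612
¬ψ ⇒ φ = min(1, 1 − 0.612 + 0.146) = min(1, 0.534) = 0.534
χ ⇒ (¬ψ ⇒ φ) = min(1, 1 − 0.824 + 0.534) = min(1, 0.710) = 0.710
χ ⇒ φ = min(1, 1 − 0.824 + 0.146) = min(1, 0.322) = 0.322
χ ∨ (χ ⇒ φ) = max(0.824, 0.322) = 0.824
(χ ∨ (χ ⇒ φ)) ∨ ψ = max(0.824, 0.388) = 0.824
¬((χ ∨ (χ ⇒ φ)) ∨ ψ) = 1 − 0.824 = 0.176
¬¬((χ ∨ (χ ⇒ φ)) ∨ ψ) = 1 − 0.176 = 0.824
¬¬¬((χ ∨ (χ ⇒ φ)) ∨ ψ) = 1 − 0.824 = 0.176
(χ ⇒ (¬ψ ⇒ φ)) ∨ ¬¬¬((χ ∨ (χ ⇒ φ)) ∨ ψ) = max(0.710, 0.176) = 0.710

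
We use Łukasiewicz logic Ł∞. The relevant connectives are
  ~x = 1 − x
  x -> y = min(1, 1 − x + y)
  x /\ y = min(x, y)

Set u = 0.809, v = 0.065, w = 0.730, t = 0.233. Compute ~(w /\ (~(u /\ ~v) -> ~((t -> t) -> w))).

0.270

~v = 1 − 0.065 = 0.935
u /\ ~v = min(0.809, 0.935) = 0.809
~(u /\ ~v) = 1 − 0.809 = 0.191
t -> t = min(1, 1 − 0.233 + 0.233) = min(1, 1.000) = 1.000
(t -> t) -> w = min(1, 1 − 1.000 + 0.730) = min(1, 0.730) = 0.730
~((t -> t) -> w) = 1 − 0.730 = 0.270
~(u /\ ~v) -> ~((t -> t) -> w) = min(1, 1 − 0.191 + 0.270) = min(1, 1.079) = 1.000
w /\ (~(u /\ ~v) -> ~((t -> t) -> w)) = min(0.730, 1.000) = 0.730
~(w /\ (~(u /\ ~v) -> ~((t -> t) -> w))) = 1 − 0.730 = 0.270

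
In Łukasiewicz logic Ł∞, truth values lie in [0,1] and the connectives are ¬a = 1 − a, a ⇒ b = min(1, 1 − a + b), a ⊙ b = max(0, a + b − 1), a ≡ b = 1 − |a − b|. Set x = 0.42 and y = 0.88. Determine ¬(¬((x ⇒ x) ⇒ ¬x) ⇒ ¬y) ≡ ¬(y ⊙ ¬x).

0.76

x ⇒ x = min(1, 1 − 0.42 + 0.42) = min(1, 1.00) = 1.00
¬x = 1 − 0.42 = 0.58
(x ⇒ x) ⇒ ¬x = min(1, 1 − 1.00 + 0.58) = min(1, 0.58) = 0.58
¬((x ⇒ x) ⇒ ¬x) = 1 − 0.58 = 0.42
¬y = 1 − 0.88 = 0.12
¬((x ⇒ x) ⇒ ¬x) ⇒ ¬y = min(1, 1 − 0.42 + 0.12) = min(1, 0.70) = 0.70
¬(¬((x ⇒ x) ⇒ ¬x) ⇒ ¬y) = 1 − 0.70 = 0.30
y ⊙ ¬x = max(0, 0.88 + 0.58 − 1) = max(0, 0.46) = 0.46
¬(y ⊙ ¬x) = 1 − 0.46 = 0.54
¬(¬((x ⇒ x) ⇒ ¬x) ⇒ ¬y) ≡ ¬(y ⊙ ¬x) = 1 − |0.30 − 0.54| = 1 − 0.24 = 0.76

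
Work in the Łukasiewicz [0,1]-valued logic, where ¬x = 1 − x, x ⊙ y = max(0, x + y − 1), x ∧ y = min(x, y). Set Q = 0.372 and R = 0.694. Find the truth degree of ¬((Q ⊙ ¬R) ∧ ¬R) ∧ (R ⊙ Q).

¬R = 1 − 0.694 = 0.306
Q ⊙ ¬R = max(0, 0.372 + 0.306 − 1) = max(0, -0.322) = 0.000
(Q ⊙ ¬R) ∧ ¬R = min(0.000, 0.306) = 0.000
¬((Q ⊙ ¬R) ∧ ¬R) = 1 − 0.000 = 1.000
R ⊙ Q = max(0, 0.694 + 0.372 − 1) = max(0, 0.066) = 0.066
¬((Q ⊙ ¬R) ∧ ¬R) ∧ (R ⊙ Q) = min(1.000, 0.066) = 0.066

0.066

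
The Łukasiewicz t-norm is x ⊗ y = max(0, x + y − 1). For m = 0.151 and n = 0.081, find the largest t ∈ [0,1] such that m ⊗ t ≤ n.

The residuum of the Łukasiewicz t-norm gives the supremum: min(1, 1 − 0.151 + 0.081).
1 − 0.151 + 0.081 = 0.930, so t = min(1, 0.930) = 0.930.
Check: 0.151 ⊗ 0.930 = max(0, 0.081) = 0.081 ≤ 0.081.

0.930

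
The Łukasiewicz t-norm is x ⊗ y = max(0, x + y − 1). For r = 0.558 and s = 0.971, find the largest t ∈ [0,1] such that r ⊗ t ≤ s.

The residuum of the Łukasiewicz t-norm gives the supremum: min(1, 1 − 0.558 + 0.971).
1 − 0.558 + 0.971 = 1.413, so t = min(1, 1.413) = 1.000.
Check: 0.558 ⊗ 1.000 = max(0, 0.558) = 0.558 ≤ 0.971.

1.000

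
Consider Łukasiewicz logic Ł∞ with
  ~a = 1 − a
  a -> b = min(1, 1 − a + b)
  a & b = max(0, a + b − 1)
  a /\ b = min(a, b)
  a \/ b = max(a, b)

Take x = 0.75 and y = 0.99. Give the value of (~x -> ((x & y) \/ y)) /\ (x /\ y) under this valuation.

~x = 1 − 0.75 = 0.25
x & y = max(0, 0.75 + 0.99 − 1) = max(0, 0.74) = 0.74
(x & y) \/ y = max(0.74, 0.99) = 0.99
~x -> ((x & y) \/ y) = min(1, 1 − 0.25 + 0.99) = min(1, 1.74) = 1.00
x /\ y = min(0.75, 0.99) = 0.75
(~x -> ((x & y) \/ y)) /\ (x /\ y) = min(1.00, 0.75) = 0.75

0.75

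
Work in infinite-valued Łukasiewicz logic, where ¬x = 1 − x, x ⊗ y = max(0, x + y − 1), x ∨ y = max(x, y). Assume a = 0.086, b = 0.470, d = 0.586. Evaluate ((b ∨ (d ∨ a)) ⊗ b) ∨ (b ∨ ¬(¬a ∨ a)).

d ∨ a = max(0.586, 0.086) = 0.586
b ∨ (d ∨ a) = max(0.470, 0.586) = 0.586
(b ∨ (d ∨ a)) ⊗ b = max(0, 0.586 + 0.470 − 1) = max(0, 0.056) = 0.056
¬a = 1 − 0.086 = 0.914
¬a ∨ a = max(0.914, 0.086) = 0.914
¬(¬a ∨ a) = 1 − 0.914 = 0.086
b ∨ ¬(¬a ∨ a) = max(0.470, 0.086) = 0.470
((b ∨ (d ∨ a)) ⊗ b) ∨ (b ∨ ¬(¬a ∨ a)) = max(0.056, 0.470) = 0.470

0.470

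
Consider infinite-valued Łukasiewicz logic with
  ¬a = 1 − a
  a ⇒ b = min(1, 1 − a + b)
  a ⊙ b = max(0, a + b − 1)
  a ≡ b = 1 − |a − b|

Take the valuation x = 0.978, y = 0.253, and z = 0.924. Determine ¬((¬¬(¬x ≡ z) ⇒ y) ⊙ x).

¬x = 1 − 0.978 = 0.022
¬x ≡ z = 1 − |0.022 − 0.924| = 1 − 0.902 = 0.098
¬(¬x ≡ z) = 1 − 0.098 = 0.902
¬¬(¬x ≡ z) = 1 − 0.902 = 0.098
¬¬(¬x ≡ z) ⇒ y = min(1, 1 − 0.098 + 0.253) = min(1, 1.155) = 1.000
(¬¬(¬x ≡ z) ⇒ y) ⊙ x = max(0, 1.000 + 0.978 − 1) = max(0, 0.978) = 0.978
¬((¬¬(¬x ≡ z) ⇒ y) ⊙ x) = 1 − 0.978 = 0.022

0.022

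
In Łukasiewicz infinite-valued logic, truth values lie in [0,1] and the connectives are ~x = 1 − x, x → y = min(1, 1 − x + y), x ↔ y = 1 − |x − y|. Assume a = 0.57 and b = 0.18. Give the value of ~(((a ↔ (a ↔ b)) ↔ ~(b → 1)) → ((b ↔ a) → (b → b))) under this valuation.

a ↔ b = 1 − |0.57 − 0.18| = 1 − 0.39 = 0.61
a ↔ (a ↔ b) = 1 − |0.57 − 0.61| = 1 − 0.04 = 0.96
b → 1 = min(1, 1 − 0.18 + 1.00) = min(1, 1.82) = 1.00
~(b → 1) = 1 − 1.00 = 0.00
(a ↔ (a ↔ b)) ↔ ~(b → 1) = 1 − |0.96 − 0.00| = 1 − 0.96 = 0.04
b ↔ a = 1 − |0.18 − 0.57| = 1 − 0.39 = 0.61
b → b = min(1, 1 − 0.18 + 0.18) = min(1, 1.00) = 1.00
(b ↔ a) → (b → b) = min(1, 1 − 0.61 + 1.00) = min(1, 1.39) = 1.00
((a ↔ (a ↔ b)) ↔ ~(b → 1)) → ((b ↔ a) → (b → b)) = min(1, 1 − 0.04 + 1.00) = min(1, 1.96) = 1.00
~(((a ↔ (a ↔ b)) ↔ ~(b → 1)) → ((b ↔ a) → (b → b))) = 1 − 1.00 = 0.00

0.00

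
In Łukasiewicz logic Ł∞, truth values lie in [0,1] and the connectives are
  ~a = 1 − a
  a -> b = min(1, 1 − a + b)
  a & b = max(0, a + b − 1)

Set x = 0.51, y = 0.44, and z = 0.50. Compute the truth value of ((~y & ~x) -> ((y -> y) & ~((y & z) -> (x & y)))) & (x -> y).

~y = 1 − 0.44 = 0.56
~x = 1 − 0.51 = 0.49
~y & ~x = max(0, 0.56 + 0.49 − 1) = max(0, 0.05) = 0.05
y -> y = min(1, 1 − 0.44 + 0.44) = min(1, 1.00) = 1.00
y & z = max(0, 0.44 + 0.50 − 1) = max(0, -0.06) = 0.00
x & y = max(0, 0.51 + 0.44 − 1) = max(0, -0.05) = 0.00
(y & z) -> (x & y) = min(1, 1 − 0.00 + 0.00) = min(1, 1.00) = 1.00
~((y & z) -> (x & y)) = 1 − 1.00 = 0.00
(y -> y) & ~((y & z) -> (x & y)) = max(0, 1.00 + 0.00 − 1) = max(0, 0.00) = 0.00
(~y & ~x) -> ((y -> y) & ~((y & z) -> (x & y))) = min(1, 1 − 0.05 + 0.00) = min(1, 0.95) = 0.95
x -> y = min(1, 1 − 0.51 + 0.44) = min(1, 0.93) = 0.93
((~y & ~x) -> ((y -> y) & ~((y & z) -> (x & y)))) & (x -> y) = max(0, 0.95 + 0.93 − 1) = max(0, 0.88) = 0.88

0.88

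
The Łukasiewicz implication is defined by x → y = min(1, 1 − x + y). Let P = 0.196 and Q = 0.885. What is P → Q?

P → Q = min(1, 1 − 0.196 + 0.885) = min(1, 1.689) = 1.000
For comparison, the Gödel implication (1 if x ≤ y else y) would give 1.000.

1.000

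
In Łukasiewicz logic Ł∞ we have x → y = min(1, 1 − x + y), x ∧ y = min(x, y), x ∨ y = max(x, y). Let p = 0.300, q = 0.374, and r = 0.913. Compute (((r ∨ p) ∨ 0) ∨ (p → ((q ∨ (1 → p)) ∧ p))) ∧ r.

0.913

r ∨ p = max(0.913, 0.300) = 0.913
(r ∨ p) ∨ 0 = max(0.913, 0.000) = 0.913
1 → p = min(1, 1 − 1.000 + 0.300) = min(1, 0.300) = 0.300
q ∨ (1 → p) = max(0.374, 0.300) = 0.374
(q ∨ (1 → p)) ∧ p = min(0.374, 0.300) = 0.300
p → ((q ∨ (1 → p)) ∧ p) = min(1, 1 − 0.300 + 0.300) = min(1, 1.000) = 1.000
((r ∨ p) ∨ 0) ∨ (p → ((q ∨ (1 → p)) ∧ p)) = max(0.913, 1.000) = 1.000
(((r ∨ p) ∨ 0) ∨ (p → ((q ∨ (1 → p)) ∧ p))) ∧ r = min(1.000, 0.913) = 0.913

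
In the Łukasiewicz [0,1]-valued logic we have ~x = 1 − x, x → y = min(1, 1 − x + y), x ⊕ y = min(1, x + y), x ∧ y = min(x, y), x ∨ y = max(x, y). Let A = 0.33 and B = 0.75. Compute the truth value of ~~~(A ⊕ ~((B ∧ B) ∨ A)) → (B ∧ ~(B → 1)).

B ∧ B = min(0.75, 0.75) = 0.75
(B ∧ B) ∨ A = max(0.75, 0.33) = 0.75
~((B ∧ B) ∨ A) = 1 − 0.75 = 0.25
A ⊕ ~((B ∧ B) ∨ A) = min(1, 0.33 + 0.25) = min(1, 0.58) = 0.58
~(A ⊕ ~((B ∧ B) ∨ A)) = 1 − 0.58 = 0.42
~~(A ⊕ ~((B ∧ B) ∨ A)) = 1 − 0.42 = 0.58
~~~(A ⊕ ~((B ∧ B) ∨ A)) = 1 − 0.58 = 0.42
B → 1 = min(1, 1 − 0.75 + 1.00) = min(1, 1.25) = 1.00
~(B → 1) = 1 − 1.00 = 0.00
B ∧ ~(B → 1) = min(0.75, 0.00) = 0.00
~~~(A ⊕ ~((B ∧ B) ∨ A)) → (B ∧ ~(B → 1)) = min(1, 1 − 0.42 + 0.00) = min(1, 0.58) = 0.58

0.58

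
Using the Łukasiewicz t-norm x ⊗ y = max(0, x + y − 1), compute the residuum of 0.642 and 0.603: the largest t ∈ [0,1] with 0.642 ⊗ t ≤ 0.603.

The residuum of the Łukasiewicz t-norm gives the supremum: min(1, 1 − 0.642 + 0.603).
1 − 0.642 + 0.603 = 0.961, so t = min(1, 0.961) = 0.961.
Check: 0.642 ⊗ 0.961 = max(0, 0.603) = 0.603 ≤ 0.603.

0.961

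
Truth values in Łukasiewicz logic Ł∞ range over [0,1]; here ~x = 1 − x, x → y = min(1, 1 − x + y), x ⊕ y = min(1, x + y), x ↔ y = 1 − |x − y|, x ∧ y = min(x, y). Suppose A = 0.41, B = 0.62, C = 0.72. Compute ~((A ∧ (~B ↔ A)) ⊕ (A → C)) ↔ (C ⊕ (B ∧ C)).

~B = 1 − 0.62 = 0.38
~B ↔ A = 1 − |0.38 − 0.41| = 1 − 0.03 = 0.97
A ∧ (~B ↔ A) = min(0.41, 0.97) = 0.41
A → C = min(1, 1 − 0.41 + 0.72) = min(1, 1.31) = 1.00
(A ∧ (~B ↔ A)) ⊕ (A → C) = min(1, 0.41 + 1.00) = min(1, 1.41) = 1.00
~((A ∧ (~B ↔ A)) ⊕ (A → C)) = 1 − 1.00 = 0.00
B ∧ C = min(0.62, 0.72) = 0.62
C ⊕ (B ∧ C) = min(1, 0.72 + 0.62) = min(1, 1.34) = 1.00
~((A ∧ (~B ↔ A)) ⊕ (A → C)) ↔ (C ⊕ (B ∧ C)) = 1 − |0.00 − 1.00| = 1 − 1.00 = 0.00

0.00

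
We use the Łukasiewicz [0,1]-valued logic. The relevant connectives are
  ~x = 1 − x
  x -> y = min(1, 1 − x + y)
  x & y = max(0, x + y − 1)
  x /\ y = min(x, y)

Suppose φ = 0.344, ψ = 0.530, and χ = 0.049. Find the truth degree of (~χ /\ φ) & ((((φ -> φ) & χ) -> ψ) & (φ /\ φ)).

~χ = 1 − 0.049 = 0.951
~χ /\ φ = min(0.951, 0.344) = 0.344
φ -> φ = min(1, 1 − 0.344 + 0.344) = min(1, 1.000) = 1.000
(φ -> φ) & χ = max(0, 1.000 + 0.049 − 1) = max(0, 0.049) = 0.049
((φ -> φ) & χ) -> ψ = min(1, 1 − 0.049 + 0.530) = min(1, 1.481) = 1.000
φ /\ φ = min(0.344, 0.344) = 0.344
(((φ -> φ) & χ) -> ψ) & (φ /\ φ) = max(0, 1.000 + 0.344 − 1) = max(0, 0.344) = 0.344
(~χ /\ φ) & ((((φ -> φ) & χ) -> ψ) & (φ /\ φ)) = max(0, 0.344 + 0.344 − 1) = max(0, -0.312) = 0.000

0.000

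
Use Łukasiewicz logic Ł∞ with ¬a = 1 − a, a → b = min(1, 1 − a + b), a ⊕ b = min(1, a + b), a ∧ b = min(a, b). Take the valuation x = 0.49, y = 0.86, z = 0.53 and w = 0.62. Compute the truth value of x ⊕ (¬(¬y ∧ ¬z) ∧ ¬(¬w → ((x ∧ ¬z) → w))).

0.49

¬y = 1 − 0.86 = 0.14
¬z = 1 − 0.53 = 0.47
¬y ∧ ¬z = min(0.14, 0.47) = 0.14
¬(¬y ∧ ¬z) = 1 − 0.14 = 0.86
¬w = 1 − 0.62 = 0.38
x ∧ ¬z = min(0.49, 0.47) = 0.47
(x ∧ ¬z) → w = min(1, 1 − 0.47 + 0.62) = min(1, 1.15) = 1.00
¬w → ((x ∧ ¬z) → w) = min(1, 1 − 0.38 + 1.00) = min(1, 1.62) = 1.00
¬(¬w → ((x ∧ ¬z) → w)) = 1 − 1.00 = 0.00
¬(¬y ∧ ¬z) ∧ ¬(¬w → ((x ∧ ¬z) → w)) = min(0.86, 0.00) = 0.00
x ⊕ (¬(¬y ∧ ¬z) ∧ ¬(¬w → ((x ∧ ¬z) → w))) = min(1, 0.49 + 0.00) = min(1, 0.49) = 0.49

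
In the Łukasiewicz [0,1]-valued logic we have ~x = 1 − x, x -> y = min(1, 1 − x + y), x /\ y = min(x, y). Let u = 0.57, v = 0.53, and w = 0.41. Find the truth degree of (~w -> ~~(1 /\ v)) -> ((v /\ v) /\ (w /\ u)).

0.47

~w = 1 − 0.41 = 0.59
1 /\ v = min(1.00, 0.53) = 0.53
~(1 /\ v) = 1 − 0.53 = 0.47
~~(1 /\ v) = 1 − 0.47 = 0.53
~w -> ~~(1 /\ v) = min(1, 1 − 0.59 + 0.53) = min(1, 0.94) = 0.94
v /\ v = min(0.53, 0.53) = 0.53
w /\ u = min(0.41, 0.57) = 0.41
(v /\ v) /\ (w /\ u) = min(0.53, 0.41) = 0.41
(~w -> ~~(1 /\ v)) -> ((v /\ v) /\ (w /\ u)) = min(1, 1 − 0.94 + 0.41) = min(1, 0.47) = 0.47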